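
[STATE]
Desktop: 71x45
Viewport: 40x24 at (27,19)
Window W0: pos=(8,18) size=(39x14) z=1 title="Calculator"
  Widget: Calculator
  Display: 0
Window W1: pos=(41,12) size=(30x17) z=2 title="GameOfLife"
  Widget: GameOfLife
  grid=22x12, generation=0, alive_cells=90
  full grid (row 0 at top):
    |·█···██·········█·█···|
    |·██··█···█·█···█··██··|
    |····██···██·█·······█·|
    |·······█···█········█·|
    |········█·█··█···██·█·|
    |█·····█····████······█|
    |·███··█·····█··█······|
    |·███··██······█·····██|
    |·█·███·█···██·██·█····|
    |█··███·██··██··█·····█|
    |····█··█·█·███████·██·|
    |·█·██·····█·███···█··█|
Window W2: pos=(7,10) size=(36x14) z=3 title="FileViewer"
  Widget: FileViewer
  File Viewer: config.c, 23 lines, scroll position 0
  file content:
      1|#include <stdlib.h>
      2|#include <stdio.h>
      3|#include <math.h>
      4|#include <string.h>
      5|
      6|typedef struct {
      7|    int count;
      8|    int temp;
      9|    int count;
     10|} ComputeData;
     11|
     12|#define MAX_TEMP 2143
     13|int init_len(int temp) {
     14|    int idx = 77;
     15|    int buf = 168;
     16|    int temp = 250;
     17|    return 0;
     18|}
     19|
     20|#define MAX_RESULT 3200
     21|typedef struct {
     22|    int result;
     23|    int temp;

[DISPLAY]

              ░┃······█···█········█·   
              ░┃·······█·█··█···██·█·   
              ░┃·····█····████······█   
              ▼┃███··█·····█··█······   
━━━━━━━━━━━━━━━┛███··██······█·····██   
              ┃·█·███·█···██·██·█····   
              ┃█··███·██··██··█·····█   
              ┃····█··█·█·███████·██·   
              ┃·█·██·····█·███···█··█   
              ┗━━━━━━━━━━━━━━━━━━━━━━━━━
                   ┃                    
                   ┃                    
━━━━━━━━━━━━━━━━━━━┛                    
                                        
                                        
                                        
                                        
                                        
                                        
                                        
                                        
                                        
                                        
                                        


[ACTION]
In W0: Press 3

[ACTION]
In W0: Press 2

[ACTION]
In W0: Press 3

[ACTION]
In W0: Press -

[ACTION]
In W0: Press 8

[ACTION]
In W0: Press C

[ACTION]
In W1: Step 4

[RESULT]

              ░┃···█······██·█····█·█   
              ░┃········██·███····███   
              ░┃██····██·████·█······   
              ▼┃·█···████·····█······   
━━━━━━━━━━━━━━━┛····█··████████······   
              ┃██···██·············██   
              ┃··██·██···············   
              ┃··██··█·█·············   
              ┃·······█··············   
              ┗━━━━━━━━━━━━━━━━━━━━━━━━━
                   ┃                    
                   ┃                    
━━━━━━━━━━━━━━━━━━━┛                    
                                        
                                        
                                        
                                        
                                        
                                        
                                        
                                        
                                        
                                        
                                        


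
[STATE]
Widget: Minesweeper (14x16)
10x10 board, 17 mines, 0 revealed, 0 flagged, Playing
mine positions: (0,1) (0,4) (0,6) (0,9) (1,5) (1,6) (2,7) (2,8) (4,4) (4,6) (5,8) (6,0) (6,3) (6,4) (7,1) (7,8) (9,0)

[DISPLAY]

■■■■■■■■■■    
■■■■■■■■■■    
■■■■■■■■■■    
■■■■■■■■■■    
■■■■■■■■■■    
■■■■■■■■■■    
■■■■■■■■■■    
■■■■■■■■■■    
■■■■■■■■■■    
■■■■■■■■■■    
              
              
              
              
              
              


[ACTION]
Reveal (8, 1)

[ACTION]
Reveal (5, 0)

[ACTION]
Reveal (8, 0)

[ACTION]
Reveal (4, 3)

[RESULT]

■■■■■■■■■■    
■■■■■■■■■■    
■■■■■■■■■■    
■■■■■■■■■■    
■■■1■■■■■■    
1■■■■■■■■■    
■■■■■■■■■■    
■■■■■■■■■■    
22■■■■■■■■    
■■■■■■■■■■    
              
              
              
              
              
              


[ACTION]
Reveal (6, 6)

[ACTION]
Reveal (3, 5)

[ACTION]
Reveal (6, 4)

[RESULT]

■✹■■✹■✹■■✹    
■■■■■✹✹■■■    
■■■■■■■✹✹■    
■■■■■2■■■■    
■■■1✹■✹■■■    
1■■■■312✹■    
✹■■✹✹1 2■■    
■✹2221 1✹■    
221    111    
✹1            
              
              
              
              
              
              


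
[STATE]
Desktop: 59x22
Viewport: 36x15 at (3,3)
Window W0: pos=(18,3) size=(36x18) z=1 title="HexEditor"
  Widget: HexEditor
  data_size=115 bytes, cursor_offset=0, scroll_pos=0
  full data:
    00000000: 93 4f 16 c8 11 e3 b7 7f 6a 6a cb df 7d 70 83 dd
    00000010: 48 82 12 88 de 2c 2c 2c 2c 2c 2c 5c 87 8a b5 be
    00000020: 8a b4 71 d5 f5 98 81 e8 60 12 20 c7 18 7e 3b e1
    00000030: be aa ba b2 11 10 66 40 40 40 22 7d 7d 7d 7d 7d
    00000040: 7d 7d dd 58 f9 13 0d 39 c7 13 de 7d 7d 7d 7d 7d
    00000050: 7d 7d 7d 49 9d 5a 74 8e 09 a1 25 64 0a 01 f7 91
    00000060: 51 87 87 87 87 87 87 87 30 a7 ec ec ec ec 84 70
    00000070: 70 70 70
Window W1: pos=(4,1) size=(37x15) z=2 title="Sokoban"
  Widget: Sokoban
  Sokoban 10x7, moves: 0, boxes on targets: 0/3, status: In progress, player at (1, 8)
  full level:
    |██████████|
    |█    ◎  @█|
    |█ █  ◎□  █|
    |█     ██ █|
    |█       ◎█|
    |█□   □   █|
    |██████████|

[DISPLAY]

 ┠──────────────────────────────────
 ┃██████████                        
 ┃█    ◎  @█                        
 ┃█ █  ◎□  █                        
 ┃█     ██ █                        
 ┃█       ◎█                        
 ┃█□   □   █                        
 ┃██████████                        
 ┃Moves: 0  0/3                     
 ┃                                  
 ┃                                  
 ┃                                  
 ┗━━━━━━━━━━━━━━━━━━━━━━━━━━━━━━━━━━
               ┃                    
               ┃                    


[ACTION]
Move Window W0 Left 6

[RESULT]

 ┠──────────────────────────────────
 ┃██████████                        
 ┃█    ◎  @█                        
 ┃█ █  ◎□  █                        
 ┃█     ██ █                        
 ┃█       ◎█                        
 ┃█□   □   █                        
 ┃██████████                        
 ┃Moves: 0  0/3                     
 ┃                                  
 ┃                                  
 ┃                                  
 ┗━━━━━━━━━━━━━━━━━━━━━━━━━━━━━━━━━━
         ┃                          
         ┃                          


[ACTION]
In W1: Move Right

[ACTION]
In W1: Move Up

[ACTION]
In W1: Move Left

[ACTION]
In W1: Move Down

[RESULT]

 ┠──────────────────────────────────
 ┃██████████                        
 ┃█    ◎   █                        
 ┃█ █  ◎□@ █                        
 ┃█     ██ █                        
 ┃█       ◎█                        
 ┃█□   □   █                        
 ┃██████████                        
 ┃Moves: 2  0/3                     
 ┃                                  
 ┃                                  
 ┃                                  
 ┗━━━━━━━━━━━━━━━━━━━━━━━━━━━━━━━━━━
         ┃                          
         ┃                          


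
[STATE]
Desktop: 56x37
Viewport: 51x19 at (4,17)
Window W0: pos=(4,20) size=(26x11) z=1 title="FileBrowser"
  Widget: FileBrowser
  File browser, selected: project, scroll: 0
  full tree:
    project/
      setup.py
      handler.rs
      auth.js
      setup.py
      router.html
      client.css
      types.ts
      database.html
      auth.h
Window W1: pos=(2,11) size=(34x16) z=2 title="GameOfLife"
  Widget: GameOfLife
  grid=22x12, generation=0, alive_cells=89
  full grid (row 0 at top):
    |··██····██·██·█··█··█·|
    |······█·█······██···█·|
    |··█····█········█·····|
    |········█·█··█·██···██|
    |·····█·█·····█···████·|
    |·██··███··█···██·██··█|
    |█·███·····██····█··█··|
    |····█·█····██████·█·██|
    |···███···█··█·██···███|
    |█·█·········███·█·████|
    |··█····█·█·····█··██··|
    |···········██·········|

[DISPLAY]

·█····█········█·····          ┃                   
·······█·█··█·██···██          ┃                   
····█·█·····█···████·          ┃                   
██··███··█···██·██··█          ┃                   
·███·····██····█··█··          ┃                   
···█·█····██████·█·██          ┃                   
··███···█··█·██···███          ┃                   
·█·········███·█·████          ┃                   
·█····█·█·····█··██··          ┃                   
━━━━━━━━━━━━━━━━━━━━━━━━━━━━━━━┛                   
┃    setup.py            ┃                         
┃    router.html         ┃                         
┃    client.css          ┃                         
┗━━━━━━━━━━━━━━━━━━━━━━━━┛                         
                                                   
                                                   
                                                   
                                                   
                                                   


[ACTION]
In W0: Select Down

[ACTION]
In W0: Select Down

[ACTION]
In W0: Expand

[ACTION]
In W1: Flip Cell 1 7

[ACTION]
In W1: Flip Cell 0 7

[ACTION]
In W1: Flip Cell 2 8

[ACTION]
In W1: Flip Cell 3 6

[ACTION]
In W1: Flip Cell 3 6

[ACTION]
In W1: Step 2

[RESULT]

····██·······█···████          ┃                   
····██··█···█████·███          ┃                   
····█·······█··█·····          ┃                   
█████·█··██··█·······          ┃                   
·█···█···██···████·█·          ┃                   
·█··█···········██·█·          ┃                   
█··██············█···          ┃                   
██·██·········████···          ┃                   
██············█·██···          ┃                   
━━━━━━━━━━━━━━━━━━━━━━━━━━━━━━━┛                   
┃    setup.py            ┃                         
┃    router.html         ┃                         
┃    client.css          ┃                         
┗━━━━━━━━━━━━━━━━━━━━━━━━┛                         
                                                   
                                                   
                                                   
                                                   
                                                   


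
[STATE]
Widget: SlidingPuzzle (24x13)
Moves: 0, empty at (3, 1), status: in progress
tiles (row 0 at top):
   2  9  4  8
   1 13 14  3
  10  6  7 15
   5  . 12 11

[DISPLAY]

┌────┬────┬────┬────┐   
│  2 │  9 │  4 │  8 │   
├────┼────┼────┼────┤   
│  1 │ 13 │ 14 │  3 │   
├────┼────┼────┼────┤   
│ 10 │  6 │  7 │ 15 │   
├────┼────┼────┼────┤   
│  5 │    │ 12 │ 11 │   
└────┴────┴────┴────┘   
Moves: 0                
                        
                        
                        


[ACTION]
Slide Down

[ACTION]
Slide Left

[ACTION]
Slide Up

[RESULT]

┌────┬────┬────┬────┐   
│  2 │  9 │  4 │  8 │   
├────┼────┼────┼────┤   
│  1 │ 13 │ 14 │  3 │   
├────┼────┼────┼────┤   
│ 10 │  7 │ 12 │ 15 │   
├────┼────┼────┼────┤   
│  5 │  6 │    │ 11 │   
└────┴────┴────┴────┘   
Moves: 3                
                        
                        
                        


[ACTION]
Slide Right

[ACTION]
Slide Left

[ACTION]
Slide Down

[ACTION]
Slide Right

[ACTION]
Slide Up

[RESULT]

┌────┬────┬────┬────┐   
│  2 │  9 │  4 │  8 │   
├────┼────┼────┼────┤   
│  1 │ 13 │ 14 │  3 │   
├────┼────┼────┼────┤   
│ 10 │  6 │  7 │ 15 │   
├────┼────┼────┼────┤   
│  5 │    │ 12 │ 11 │   
└────┴────┴────┴────┘   
Moves: 8                
                        
                        
                        


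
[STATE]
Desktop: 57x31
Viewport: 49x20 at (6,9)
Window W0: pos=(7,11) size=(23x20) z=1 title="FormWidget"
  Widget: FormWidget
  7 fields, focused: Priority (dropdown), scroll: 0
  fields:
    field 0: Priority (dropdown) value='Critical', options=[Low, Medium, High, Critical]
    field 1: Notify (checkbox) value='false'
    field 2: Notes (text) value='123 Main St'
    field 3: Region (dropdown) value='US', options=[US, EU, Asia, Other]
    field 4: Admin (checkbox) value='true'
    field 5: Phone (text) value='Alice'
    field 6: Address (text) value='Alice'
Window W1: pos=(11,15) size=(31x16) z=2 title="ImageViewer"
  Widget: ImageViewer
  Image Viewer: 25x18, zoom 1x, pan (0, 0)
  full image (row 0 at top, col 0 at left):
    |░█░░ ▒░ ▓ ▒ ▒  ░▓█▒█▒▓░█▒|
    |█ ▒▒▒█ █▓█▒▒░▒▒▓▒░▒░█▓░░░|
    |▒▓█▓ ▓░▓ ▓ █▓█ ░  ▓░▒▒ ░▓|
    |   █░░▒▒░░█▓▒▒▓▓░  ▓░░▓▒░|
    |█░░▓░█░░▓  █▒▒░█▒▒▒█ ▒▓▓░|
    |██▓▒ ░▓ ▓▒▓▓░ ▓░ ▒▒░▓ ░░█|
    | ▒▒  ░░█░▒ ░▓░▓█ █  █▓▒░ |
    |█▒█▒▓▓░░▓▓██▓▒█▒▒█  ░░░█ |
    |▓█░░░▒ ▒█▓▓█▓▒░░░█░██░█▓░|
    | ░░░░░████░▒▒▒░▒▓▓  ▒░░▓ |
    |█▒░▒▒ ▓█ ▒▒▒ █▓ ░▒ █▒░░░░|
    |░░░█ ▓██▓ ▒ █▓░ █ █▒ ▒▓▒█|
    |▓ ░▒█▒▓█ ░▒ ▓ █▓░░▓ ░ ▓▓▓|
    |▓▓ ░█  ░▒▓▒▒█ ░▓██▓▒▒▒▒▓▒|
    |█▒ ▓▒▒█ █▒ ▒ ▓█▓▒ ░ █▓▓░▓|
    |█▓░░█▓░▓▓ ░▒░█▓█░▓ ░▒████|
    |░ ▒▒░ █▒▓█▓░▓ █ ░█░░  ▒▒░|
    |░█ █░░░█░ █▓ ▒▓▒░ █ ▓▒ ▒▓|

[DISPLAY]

                                                 
                                                 
 ┏━━━━━━━━━━━━━━━━━━━━━┓                         
 ┃ FormWidget          ┃                         
 ┠─────────────────────┨                         
 ┃> Priority:   [Crit▼]┃                         
 ┃  N┏━━━━━━━━━━━━━━━━━━━━━━━━━━━━━┓             
 ┃  N┃ ImageViewer                 ┃             
 ┃  R┠─────────────────────────────┨             
 ┃  A┃░█░░ ▒░ ▓ ▒ ▒  ░▓█▒█▒▓░█▒    ┃             
 ┃  P┃█ ▒▒▒█ █▓█▒▒░▒▒▓▒░▒░█▓░░░    ┃             
 ┃  A┃▒▓█▓ ▓░▓ ▓ █▓█ ░  ▓░▒▒ ░▓    ┃             
 ┃   ┃   █░░▒▒░░█▓▒▒▓▓░  ▓░░▓▒░    ┃             
 ┃   ┃█░░▓░█░░▓  █▒▒░█▒▒▒█ ▒▓▓░    ┃             
 ┃   ┃██▓▒ ░▓ ▓▒▓▓░ ▓░ ▒▒░▓ ░░█    ┃             
 ┃   ┃ ▒▒  ░░█░▒ ░▓░▓█ █  █▓▒░     ┃             
 ┃   ┃█▒█▒▓▓░░▓▓██▓▒█▒▒█  ░░░█     ┃             
 ┃   ┃▓█░░░▒ ▒█▓▓█▓▒░░░█░██░█▓░    ┃             
 ┃   ┃ ░░░░░████░▒▒▒░▒▓▓  ▒░░▓     ┃             
 ┃   ┃█▒░▒▒ ▓█ ▒▒▒ █▓ ░▒ █▒░░░░    ┃             


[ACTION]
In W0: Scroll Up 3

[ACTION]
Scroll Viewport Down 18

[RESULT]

 ┏━━━━━━━━━━━━━━━━━━━━━┓                         
 ┃ FormWidget          ┃                         
 ┠─────────────────────┨                         
 ┃> Priority:   [Crit▼]┃                         
 ┃  N┏━━━━━━━━━━━━━━━━━━━━━━━━━━━━━┓             
 ┃  N┃ ImageViewer                 ┃             
 ┃  R┠─────────────────────────────┨             
 ┃  A┃░█░░ ▒░ ▓ ▒ ▒  ░▓█▒█▒▓░█▒    ┃             
 ┃  P┃█ ▒▒▒█ █▓█▒▒░▒▒▓▒░▒░█▓░░░    ┃             
 ┃  A┃▒▓█▓ ▓░▓ ▓ █▓█ ░  ▓░▒▒ ░▓    ┃             
 ┃   ┃   █░░▒▒░░█▓▒▒▓▓░  ▓░░▓▒░    ┃             
 ┃   ┃█░░▓░█░░▓  █▒▒░█▒▒▒█ ▒▓▓░    ┃             
 ┃   ┃██▓▒ ░▓ ▓▒▓▓░ ▓░ ▒▒░▓ ░░█    ┃             
 ┃   ┃ ▒▒  ░░█░▒ ░▓░▓█ █  █▓▒░     ┃             
 ┃   ┃█▒█▒▓▓░░▓▓██▓▒█▒▒█  ░░░█     ┃             
 ┃   ┃▓█░░░▒ ▒█▓▓█▓▒░░░█░██░█▓░    ┃             
 ┃   ┃ ░░░░░████░▒▒▒░▒▓▓  ▒░░▓     ┃             
 ┃   ┃█▒░▒▒ ▓█ ▒▒▒ █▓ ░▒ █▒░░░░    ┃             
 ┃   ┃░░░█ ▓██▓ ▒ █▓░ █ █▒ ▒▓▒█    ┃             
 ┗━━━┗━━━━━━━━━━━━━━━━━━━━━━━━━━━━━┛             


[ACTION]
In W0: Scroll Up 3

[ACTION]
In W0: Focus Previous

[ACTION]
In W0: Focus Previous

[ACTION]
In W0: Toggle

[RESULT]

 ┏━━━━━━━━━━━━━━━━━━━━━┓                         
 ┃ FormWidget          ┃                         
 ┠─────────────────────┨                         
 ┃  Priority:   [Crit▼]┃                         
 ┃  N┏━━━━━━━━━━━━━━━━━━━━━━━━━━━━━┓             
 ┃  N┃ ImageViewer                 ┃             
 ┃  R┠─────────────────────────────┨             
 ┃  A┃░█░░ ▒░ ▓ ▒ ▒  ░▓█▒█▒▓░█▒    ┃             
 ┃> P┃█ ▒▒▒█ █▓█▒▒░▒▒▓▒░▒░█▓░░░    ┃             
 ┃  A┃▒▓█▓ ▓░▓ ▓ █▓█ ░  ▓░▒▒ ░▓    ┃             
 ┃   ┃   █░░▒▒░░█▓▒▒▓▓░  ▓░░▓▒░    ┃             
 ┃   ┃█░░▓░█░░▓  █▒▒░█▒▒▒█ ▒▓▓░    ┃             
 ┃   ┃██▓▒ ░▓ ▓▒▓▓░ ▓░ ▒▒░▓ ░░█    ┃             
 ┃   ┃ ▒▒  ░░█░▒ ░▓░▓█ █  █▓▒░     ┃             
 ┃   ┃█▒█▒▓▓░░▓▓██▓▒█▒▒█  ░░░█     ┃             
 ┃   ┃▓█░░░▒ ▒█▓▓█▓▒░░░█░██░█▓░    ┃             
 ┃   ┃ ░░░░░████░▒▒▒░▒▓▓  ▒░░▓     ┃             
 ┃   ┃█▒░▒▒ ▓█ ▒▒▒ █▓ ░▒ █▒░░░░    ┃             
 ┃   ┃░░░█ ▓██▓ ▒ █▓░ █ █▒ ▒▓▒█    ┃             
 ┗━━━┗━━━━━━━━━━━━━━━━━━━━━━━━━━━━━┛             


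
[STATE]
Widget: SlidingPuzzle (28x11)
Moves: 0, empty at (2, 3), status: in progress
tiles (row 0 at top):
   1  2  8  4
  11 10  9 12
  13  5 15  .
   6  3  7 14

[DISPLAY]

┌────┬────┬────┬────┐       
│  1 │  2 │  8 │  4 │       
├────┼────┼────┼────┤       
│ 11 │ 10 │  9 │ 12 │       
├────┼────┼────┼────┤       
│ 13 │  5 │ 15 │    │       
├────┼────┼────┼────┤       
│  6 │  3 │  7 │ 14 │       
└────┴────┴────┴────┘       
Moves: 0                    
                            


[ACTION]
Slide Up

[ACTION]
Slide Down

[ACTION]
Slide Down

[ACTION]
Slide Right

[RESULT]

┌────┬────┬────┬────┐       
│  1 │  2 │  8 │  4 │       
├────┼────┼────┼────┤       
│ 11 │ 10 │    │  9 │       
├────┼────┼────┼────┤       
│ 13 │  5 │ 15 │ 12 │       
├────┼────┼────┼────┤       
│  6 │  3 │  7 │ 14 │       
└────┴────┴────┴────┘       
Moves: 4                    
                            


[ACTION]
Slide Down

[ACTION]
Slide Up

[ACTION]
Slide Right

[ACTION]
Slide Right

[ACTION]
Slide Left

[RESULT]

┌────┬────┬────┬────┐       
│  1 │  2 │  8 │  4 │       
├────┼────┼────┼────┤       
│ 11 │    │ 10 │  9 │       
├────┼────┼────┼────┤       
│ 13 │  5 │ 15 │ 12 │       
├────┼────┼────┼────┤       
│  6 │  3 │  7 │ 14 │       
└────┴────┴────┴────┘       
Moves: 9                    
                            


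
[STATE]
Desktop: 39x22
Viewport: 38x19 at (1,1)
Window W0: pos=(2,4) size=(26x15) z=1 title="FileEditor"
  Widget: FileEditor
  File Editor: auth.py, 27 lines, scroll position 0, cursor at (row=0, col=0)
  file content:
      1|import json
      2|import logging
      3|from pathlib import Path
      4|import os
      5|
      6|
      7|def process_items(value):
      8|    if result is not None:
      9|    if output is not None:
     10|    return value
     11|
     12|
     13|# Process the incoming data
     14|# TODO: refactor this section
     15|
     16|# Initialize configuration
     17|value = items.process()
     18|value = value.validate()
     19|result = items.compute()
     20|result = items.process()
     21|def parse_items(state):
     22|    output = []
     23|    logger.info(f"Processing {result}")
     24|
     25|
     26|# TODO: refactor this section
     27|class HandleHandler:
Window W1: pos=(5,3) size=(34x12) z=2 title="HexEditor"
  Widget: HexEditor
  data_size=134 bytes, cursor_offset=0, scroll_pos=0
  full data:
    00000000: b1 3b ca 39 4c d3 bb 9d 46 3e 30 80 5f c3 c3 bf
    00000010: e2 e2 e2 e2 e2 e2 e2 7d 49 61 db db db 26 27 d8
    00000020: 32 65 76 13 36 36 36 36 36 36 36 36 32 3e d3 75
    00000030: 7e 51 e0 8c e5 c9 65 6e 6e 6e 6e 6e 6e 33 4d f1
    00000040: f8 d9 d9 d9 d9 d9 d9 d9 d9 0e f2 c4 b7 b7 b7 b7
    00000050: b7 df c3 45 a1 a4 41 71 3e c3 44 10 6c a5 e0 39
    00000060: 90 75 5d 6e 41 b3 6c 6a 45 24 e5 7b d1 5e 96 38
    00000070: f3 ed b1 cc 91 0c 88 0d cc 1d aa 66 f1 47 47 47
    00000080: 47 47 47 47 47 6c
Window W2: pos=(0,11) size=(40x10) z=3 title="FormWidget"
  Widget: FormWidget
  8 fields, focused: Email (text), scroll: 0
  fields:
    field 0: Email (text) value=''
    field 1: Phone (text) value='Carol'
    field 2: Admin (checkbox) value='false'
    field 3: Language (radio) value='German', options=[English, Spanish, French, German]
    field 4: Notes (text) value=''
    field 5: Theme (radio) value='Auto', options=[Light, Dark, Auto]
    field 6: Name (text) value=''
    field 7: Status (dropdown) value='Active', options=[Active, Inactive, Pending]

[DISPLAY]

                                      
                                      
    ┏━━━━━━━━━━━━━━━━━━━━━━━━━━━━━━━━┓
 ┏━━┃ HexEditor                      ┃
 ┃ F┠────────────────────────────────┨
 ┠──┃00000000  B1 3b ca 39 4c d3 bb 9┃
 ┃█m┃00000010  e2 e2 e2 e2 e2 e2 e2 7┃
 ┃im┃00000020  32 65 76 13 36 36 36 3┃
 ┃fr┃00000030  7e 51 e0 8c e5 c9 65 6┃
 ┃im┃00000040  f8 d9 d9 d9 d9 d9 d9 d┃
━━━━━━━━━━━━━━━━━━━━━━━━━━━━━━━━━━━━━━
 FormWidget                           
──────────────────────────────────────
> Email:      [                      ]
  Phone:      [Carol                 ]
  Admin:      [ ]                     
  Language:   ( ) English  ( ) Spanish
  Notes:      [                      ]
  Theme:      ( ) Light  ( ) Dark  (●)


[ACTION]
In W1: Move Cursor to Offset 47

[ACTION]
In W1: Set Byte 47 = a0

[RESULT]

                                      
                                      
    ┏━━━━━━━━━━━━━━━━━━━━━━━━━━━━━━━━┓
 ┏━━┃ HexEditor                      ┃
 ┃ F┠────────────────────────────────┨
 ┠──┃00000000  b1 3b ca 39 4c d3 bb 9┃
 ┃█m┃00000010  e2 e2 e2 e2 e2 e2 e2 7┃
 ┃im┃00000020  32 65 76 13 36 36 36 3┃
 ┃fr┃00000030  7e 51 e0 8c e5 c9 65 6┃
 ┃im┃00000040  f8 d9 d9 d9 d9 d9 d9 d┃
━━━━━━━━━━━━━━━━━━━━━━━━━━━━━━━━━━━━━━
 FormWidget                           
──────────────────────────────────────
> Email:      [                      ]
  Phone:      [Carol                 ]
  Admin:      [ ]                     
  Language:   ( ) English  ( ) Spanish
  Notes:      [                      ]
  Theme:      ( ) Light  ( ) Dark  (●)


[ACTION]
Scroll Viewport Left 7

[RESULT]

                                      
                                      
     ┏━━━━━━━━━━━━━━━━━━━━━━━━━━━━━━━━
  ┏━━┃ HexEditor                      
  ┃ F┠────────────────────────────────
  ┠──┃00000000  b1 3b ca 39 4c d3 bb 9
  ┃█m┃00000010  e2 e2 e2 e2 e2 e2 e2 7
  ┃im┃00000020  32 65 76 13 36 36 36 3
  ┃fr┃00000030  7e 51 e0 8c e5 c9 65 6
  ┃im┃00000040  f8 d9 d9 d9 d9 d9 d9 d
┏━━━━━━━━━━━━━━━━━━━━━━━━━━━━━━━━━━━━━
┃ FormWidget                          
┠─────────────────────────────────────
┃> Email:      [                      
┃  Phone:      [Carol                 
┃  Admin:      [ ]                    
┃  Language:   ( ) English  ( ) Spanis
┃  Notes:      [                      
┃  Theme:      ( ) Light  ( ) Dark  (●


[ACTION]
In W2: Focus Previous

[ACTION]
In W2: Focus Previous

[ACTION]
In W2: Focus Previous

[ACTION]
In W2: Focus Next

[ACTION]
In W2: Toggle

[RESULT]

                                      
                                      
     ┏━━━━━━━━━━━━━━━━━━━━━━━━━━━━━━━━
  ┏━━┃ HexEditor                      
  ┃ F┠────────────────────────────────
  ┠──┃00000000  b1 3b ca 39 4c d3 bb 9
  ┃█m┃00000010  e2 e2 e2 e2 e2 e2 e2 7
  ┃im┃00000020  32 65 76 13 36 36 36 3
  ┃fr┃00000030  7e 51 e0 8c e5 c9 65 6
  ┃im┃00000040  f8 d9 d9 d9 d9 d9 d9 d
┏━━━━━━━━━━━━━━━━━━━━━━━━━━━━━━━━━━━━━
┃ FormWidget                          
┠─────────────────────────────────────
┃  Email:      [                      
┃  Phone:      [Carol                 
┃  Admin:      [ ]                    
┃  Language:   ( ) English  ( ) Spanis
┃  Notes:      [                      
┃  Theme:      ( ) Light  ( ) Dark  (●


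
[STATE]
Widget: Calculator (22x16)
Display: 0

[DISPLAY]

                     0
┌───┬───┬───┬───┐     
│ 7 │ 8 │ 9 │ ÷ │     
├───┼───┼───┼───┤     
│ 4 │ 5 │ 6 │ × │     
├───┼───┼───┼───┤     
│ 1 │ 2 │ 3 │ - │     
├───┼───┼───┼───┤     
│ 0 │ . │ = │ + │     
├───┼───┼───┼───┤     
│ C │ MC│ MR│ M+│     
└───┴───┴───┴───┘     
                      
                      
                      
                      


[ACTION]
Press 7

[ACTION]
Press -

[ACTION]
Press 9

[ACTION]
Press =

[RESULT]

                    -2
┌───┬───┬───┬───┐     
│ 7 │ 8 │ 9 │ ÷ │     
├───┼───┼───┼───┤     
│ 4 │ 5 │ 6 │ × │     
├───┼───┼───┼───┤     
│ 1 │ 2 │ 3 │ - │     
├───┼───┼───┼───┤     
│ 0 │ . │ = │ + │     
├───┼───┼───┼───┤     
│ C │ MC│ MR│ M+│     
└───┴───┴───┴───┘     
                      
                      
                      
                      


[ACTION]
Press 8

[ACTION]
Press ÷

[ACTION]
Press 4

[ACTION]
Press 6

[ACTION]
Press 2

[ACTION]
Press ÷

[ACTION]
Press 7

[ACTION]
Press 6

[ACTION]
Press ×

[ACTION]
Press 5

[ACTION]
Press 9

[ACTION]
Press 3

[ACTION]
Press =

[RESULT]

          0.1351105036
┌───┬───┬───┬───┐     
│ 7 │ 8 │ 9 │ ÷ │     
├───┼───┼───┼───┤     
│ 4 │ 5 │ 6 │ × │     
├───┼───┼───┼───┤     
│ 1 │ 2 │ 3 │ - │     
├───┼───┼───┼───┤     
│ 0 │ . │ = │ + │     
├───┼───┼───┼───┤     
│ C │ MC│ MR│ M+│     
└───┴───┴───┴───┘     
                      
                      
                      
                      


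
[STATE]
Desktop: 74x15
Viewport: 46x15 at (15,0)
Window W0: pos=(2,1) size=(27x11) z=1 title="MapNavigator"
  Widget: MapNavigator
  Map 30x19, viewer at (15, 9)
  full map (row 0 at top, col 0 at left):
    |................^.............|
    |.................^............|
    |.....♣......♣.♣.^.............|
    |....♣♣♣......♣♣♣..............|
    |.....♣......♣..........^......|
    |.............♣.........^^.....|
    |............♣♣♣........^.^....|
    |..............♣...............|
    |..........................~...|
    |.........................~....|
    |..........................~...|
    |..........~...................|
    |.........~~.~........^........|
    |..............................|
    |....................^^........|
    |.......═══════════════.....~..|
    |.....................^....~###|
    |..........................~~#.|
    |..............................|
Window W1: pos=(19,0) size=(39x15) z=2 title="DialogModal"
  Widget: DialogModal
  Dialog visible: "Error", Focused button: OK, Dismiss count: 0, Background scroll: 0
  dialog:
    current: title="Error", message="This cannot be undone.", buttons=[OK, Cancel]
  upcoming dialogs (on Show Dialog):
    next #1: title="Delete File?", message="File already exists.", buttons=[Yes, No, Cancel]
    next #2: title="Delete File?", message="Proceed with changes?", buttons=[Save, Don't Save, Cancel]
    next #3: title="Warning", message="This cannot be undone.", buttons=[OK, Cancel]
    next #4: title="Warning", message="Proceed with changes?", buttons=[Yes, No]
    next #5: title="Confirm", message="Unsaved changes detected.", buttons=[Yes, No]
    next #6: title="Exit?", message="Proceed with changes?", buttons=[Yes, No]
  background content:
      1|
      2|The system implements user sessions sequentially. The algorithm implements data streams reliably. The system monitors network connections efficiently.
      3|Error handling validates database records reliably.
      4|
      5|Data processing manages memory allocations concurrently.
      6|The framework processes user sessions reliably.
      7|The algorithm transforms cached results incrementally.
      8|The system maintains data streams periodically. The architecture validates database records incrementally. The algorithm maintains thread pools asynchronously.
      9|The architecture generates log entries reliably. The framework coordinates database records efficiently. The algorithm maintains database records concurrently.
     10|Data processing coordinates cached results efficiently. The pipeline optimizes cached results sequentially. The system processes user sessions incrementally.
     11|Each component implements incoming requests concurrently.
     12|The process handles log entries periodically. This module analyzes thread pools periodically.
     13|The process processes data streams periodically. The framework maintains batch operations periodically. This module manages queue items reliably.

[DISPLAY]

    ┏━━━━━━━━━━━━━━━━━━━━━━━━━━━━━━━━━━━━━┓   
━━━━┃ DialogModal                         ┃   
r   ┠─────────────────────────────────────┨   
────┃                                     ┃   
....┃The system implements user sessions s┃   
....┃Error handling validates database rec┃   
....┃     ┌────────────────────────┐      ┃   
@...┃Data │         Error          │alloca┃   
....┃The f│ This cannot be undone. │ssions┃   
....┃The a│     [OK]  Cancel       │ resul┃   
....┃The s└────────────────────────┘ms per┃   
━━━━┃The architecture generates log entrie┃   
    ┃Data processing coordinates cached re┃   
    ┃Each component implements incoming re┃   
    ┗━━━━━━━━━━━━━━━━━━━━━━━━━━━━━━━━━━━━━┛   


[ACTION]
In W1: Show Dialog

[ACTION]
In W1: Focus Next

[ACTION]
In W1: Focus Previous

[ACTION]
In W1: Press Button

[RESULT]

    ┏━━━━━━━━━━━━━━━━━━━━━━━━━━━━━━━━━━━━━┓   
━━━━┃ DialogModal                         ┃   
r   ┠─────────────────────────────────────┨   
────┃                                     ┃   
....┃The system implements user sessions s┃   
....┃Error handling validates database rec┃   
....┃                                     ┃   
@...┃Data processing manages memory alloca┃   
....┃The framework processes user sessions┃   
....┃The algorithm transforms cached resul┃   
....┃The system maintains data streams per┃   
━━━━┃The architecture generates log entrie┃   
    ┃Data processing coordinates cached re┃   
    ┃Each component implements incoming re┃   
    ┗━━━━━━━━━━━━━━━━━━━━━━━━━━━━━━━━━━━━━┛   


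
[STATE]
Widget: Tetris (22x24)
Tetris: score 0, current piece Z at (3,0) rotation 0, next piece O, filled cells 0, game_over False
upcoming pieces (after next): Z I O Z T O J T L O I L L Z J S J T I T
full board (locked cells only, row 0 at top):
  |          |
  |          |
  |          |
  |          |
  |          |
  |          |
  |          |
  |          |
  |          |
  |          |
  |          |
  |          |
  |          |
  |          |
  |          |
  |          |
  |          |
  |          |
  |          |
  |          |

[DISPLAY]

   ▓▓     │Next:      
    ▓▓    │▓▓         
          │▓▓         
          │           
          │           
          │           
          │Score:     
          │0          
          │           
          │           
          │           
          │           
          │           
          │           
          │           
          │           
          │           
          │           
          │           
          │           
          │           
          │           
          │           
          │           


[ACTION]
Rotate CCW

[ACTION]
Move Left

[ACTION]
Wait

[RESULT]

          │Next:      
   ▓      │▓▓         
  ▓▓      │▓▓         
  ▓       │           
          │           
          │           
          │Score:     
          │0          
          │           
          │           
          │           
          │           
          │           
          │           
          │           
          │           
          │           
          │           
          │           
          │           
          │           
          │           
          │           
          │           


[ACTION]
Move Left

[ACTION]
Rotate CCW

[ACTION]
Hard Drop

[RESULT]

    ▓▓    │Next:      
    ▓▓    │▓▓         
          │ ▓▓        
          │           
          │           
          │           
          │Score:     
          │0          
          │           
          │           
          │           
          │           
          │           
          │           
          │           
          │           
          │           
          │           
 ▓▓       │           
  ▓▓      │           
          │           
          │           
          │           
          │           
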